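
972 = 972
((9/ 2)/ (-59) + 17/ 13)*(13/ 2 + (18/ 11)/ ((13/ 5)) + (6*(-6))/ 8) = 355132/ 109681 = 3.24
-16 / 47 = -0.34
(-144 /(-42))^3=13824 /343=40.30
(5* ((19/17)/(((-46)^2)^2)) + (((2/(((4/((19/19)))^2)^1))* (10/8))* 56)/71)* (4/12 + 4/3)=3330141625/16212868176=0.21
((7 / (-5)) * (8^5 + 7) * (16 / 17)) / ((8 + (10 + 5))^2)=-81.64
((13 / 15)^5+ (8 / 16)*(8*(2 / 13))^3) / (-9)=-2370930721 / 15015121875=-0.16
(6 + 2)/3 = 8/3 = 2.67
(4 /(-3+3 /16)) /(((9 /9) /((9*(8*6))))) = -3072 /5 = -614.40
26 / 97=0.27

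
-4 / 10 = -2 / 5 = -0.40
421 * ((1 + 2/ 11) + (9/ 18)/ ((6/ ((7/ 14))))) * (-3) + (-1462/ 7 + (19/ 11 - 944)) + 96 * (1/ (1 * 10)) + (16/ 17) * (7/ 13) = -1828500097/ 680680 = -2686.28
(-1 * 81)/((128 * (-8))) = 81/1024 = 0.08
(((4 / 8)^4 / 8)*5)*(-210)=-525 / 64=-8.20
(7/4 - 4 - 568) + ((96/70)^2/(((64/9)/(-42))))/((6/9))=-410839/700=-586.91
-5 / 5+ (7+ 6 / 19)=120 / 19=6.32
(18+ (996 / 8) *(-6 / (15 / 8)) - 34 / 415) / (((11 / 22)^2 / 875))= -110530000 / 83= -1331686.75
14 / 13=1.08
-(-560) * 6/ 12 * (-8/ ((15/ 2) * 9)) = -896/ 27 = -33.19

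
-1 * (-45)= 45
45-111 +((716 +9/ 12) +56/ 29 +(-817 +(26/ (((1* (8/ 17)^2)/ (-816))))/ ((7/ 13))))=-144605105/ 812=-178085.10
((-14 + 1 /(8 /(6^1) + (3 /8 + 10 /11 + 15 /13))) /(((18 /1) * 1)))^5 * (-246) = 454942213319133256993356250 /7149341598700487684637069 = 63.63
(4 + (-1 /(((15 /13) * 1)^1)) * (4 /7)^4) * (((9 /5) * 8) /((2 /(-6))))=-168.81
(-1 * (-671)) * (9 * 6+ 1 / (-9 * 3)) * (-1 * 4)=-3910588 / 27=-144836.59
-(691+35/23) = -15928/23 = -692.52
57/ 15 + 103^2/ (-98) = -51183/ 490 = -104.46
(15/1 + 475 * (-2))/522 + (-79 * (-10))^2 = 325779265/522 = 624098.21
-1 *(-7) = 7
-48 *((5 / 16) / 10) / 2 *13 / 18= -13 / 24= -0.54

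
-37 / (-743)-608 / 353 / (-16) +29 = 7647386 / 262279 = 29.16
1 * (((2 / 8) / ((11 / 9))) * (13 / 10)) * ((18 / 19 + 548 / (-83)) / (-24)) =173901 / 2775520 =0.06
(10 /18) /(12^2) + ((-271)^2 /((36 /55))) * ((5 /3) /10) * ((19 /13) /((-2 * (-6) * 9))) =76747015 /303264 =253.07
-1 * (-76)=76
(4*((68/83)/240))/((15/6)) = 34/6225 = 0.01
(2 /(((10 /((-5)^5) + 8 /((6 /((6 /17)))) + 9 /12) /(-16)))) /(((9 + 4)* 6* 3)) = -680000 /6053463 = -0.11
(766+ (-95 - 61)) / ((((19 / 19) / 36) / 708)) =15547680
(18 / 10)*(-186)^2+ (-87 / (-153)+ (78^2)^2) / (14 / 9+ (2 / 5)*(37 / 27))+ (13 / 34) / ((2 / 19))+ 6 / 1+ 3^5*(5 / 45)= 213125961911 / 12070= 17657494.77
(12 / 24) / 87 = 1 / 174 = 0.01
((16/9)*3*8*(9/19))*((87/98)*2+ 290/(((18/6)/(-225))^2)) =30693633408/931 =32968456.94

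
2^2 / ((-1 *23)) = -4 / 23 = -0.17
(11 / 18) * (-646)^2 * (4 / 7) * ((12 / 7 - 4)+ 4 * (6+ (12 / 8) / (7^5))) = 3350661880016 / 1058841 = 3164461.78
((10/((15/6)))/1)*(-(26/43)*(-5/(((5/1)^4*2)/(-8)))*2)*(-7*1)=5824/5375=1.08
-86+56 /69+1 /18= -35245 /414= -85.13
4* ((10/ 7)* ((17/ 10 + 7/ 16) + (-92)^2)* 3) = 145133.79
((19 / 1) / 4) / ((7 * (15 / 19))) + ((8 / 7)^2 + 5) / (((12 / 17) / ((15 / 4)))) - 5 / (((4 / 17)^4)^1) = -300474347 / 188160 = -1596.91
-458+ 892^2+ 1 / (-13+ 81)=54074009 / 68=795206.01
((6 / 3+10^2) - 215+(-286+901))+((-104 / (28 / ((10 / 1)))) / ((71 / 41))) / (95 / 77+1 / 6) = 22356814 / 45937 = 486.68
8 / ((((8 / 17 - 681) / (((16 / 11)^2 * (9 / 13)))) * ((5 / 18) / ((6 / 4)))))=-8460288 / 90990185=-0.09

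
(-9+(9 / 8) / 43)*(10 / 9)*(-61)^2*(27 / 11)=-172300905 / 1892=-91068.13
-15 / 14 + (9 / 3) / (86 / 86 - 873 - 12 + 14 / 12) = -79707 / 74158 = -1.07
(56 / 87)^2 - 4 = -27140 / 7569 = -3.59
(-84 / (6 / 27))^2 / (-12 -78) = -7938 / 5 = -1587.60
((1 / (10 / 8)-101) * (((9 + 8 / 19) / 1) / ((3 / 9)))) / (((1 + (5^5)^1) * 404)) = -89679 / 39991960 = -0.00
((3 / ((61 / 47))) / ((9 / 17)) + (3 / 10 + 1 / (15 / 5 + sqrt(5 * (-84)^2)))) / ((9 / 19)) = 532 * sqrt(5) / 105813 + 211936963 / 21515310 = 9.86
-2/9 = -0.22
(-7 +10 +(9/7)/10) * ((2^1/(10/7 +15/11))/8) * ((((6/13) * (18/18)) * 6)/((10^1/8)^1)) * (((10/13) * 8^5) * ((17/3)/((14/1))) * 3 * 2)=48310124544/1271725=37987.87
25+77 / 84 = 311 / 12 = 25.92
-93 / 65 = -1.43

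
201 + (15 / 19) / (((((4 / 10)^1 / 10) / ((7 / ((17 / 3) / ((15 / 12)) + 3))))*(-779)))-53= 247492549 / 1672513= 147.98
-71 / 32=-2.22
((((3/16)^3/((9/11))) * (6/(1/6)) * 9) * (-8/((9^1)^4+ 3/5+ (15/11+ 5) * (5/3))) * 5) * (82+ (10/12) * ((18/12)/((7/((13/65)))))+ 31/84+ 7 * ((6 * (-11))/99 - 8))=-671123475/1943269888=-0.35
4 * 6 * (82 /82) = 24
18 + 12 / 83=1506 / 83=18.14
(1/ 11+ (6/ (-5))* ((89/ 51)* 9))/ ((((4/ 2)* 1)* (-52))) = 1349/ 7480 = 0.18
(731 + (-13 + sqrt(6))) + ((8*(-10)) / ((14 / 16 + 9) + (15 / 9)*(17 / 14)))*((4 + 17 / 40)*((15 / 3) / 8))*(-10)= sqrt(6) + 1806982 / 1999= 906.39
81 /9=9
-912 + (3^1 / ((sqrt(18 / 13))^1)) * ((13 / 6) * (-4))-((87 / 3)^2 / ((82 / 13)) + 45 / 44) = -1887619 / 1804-13 * sqrt(26) / 3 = -1068.45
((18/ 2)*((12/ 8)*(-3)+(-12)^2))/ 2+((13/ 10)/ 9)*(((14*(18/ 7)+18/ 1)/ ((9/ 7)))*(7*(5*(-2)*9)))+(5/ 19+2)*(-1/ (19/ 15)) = -4615077/ 1444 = -3196.04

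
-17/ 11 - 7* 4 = -325/ 11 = -29.55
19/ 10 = 1.90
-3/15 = -1/5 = -0.20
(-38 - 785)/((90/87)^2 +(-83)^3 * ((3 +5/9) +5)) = 6229287/37027202659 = 0.00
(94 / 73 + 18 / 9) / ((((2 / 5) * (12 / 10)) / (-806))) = -403000 / 73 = -5520.55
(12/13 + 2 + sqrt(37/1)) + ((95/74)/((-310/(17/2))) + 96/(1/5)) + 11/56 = sqrt(37) + 100845781/208754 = 489.17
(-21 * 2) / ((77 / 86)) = -516 / 11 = -46.91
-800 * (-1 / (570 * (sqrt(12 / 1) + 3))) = -80 / 57 + 160 * sqrt(3) / 171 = 0.22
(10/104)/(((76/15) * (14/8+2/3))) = 225/28652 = 0.01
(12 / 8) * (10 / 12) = 5 / 4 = 1.25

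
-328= -328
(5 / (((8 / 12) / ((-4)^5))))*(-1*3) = 23040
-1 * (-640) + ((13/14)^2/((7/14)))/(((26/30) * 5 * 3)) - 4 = 62341/98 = 636.13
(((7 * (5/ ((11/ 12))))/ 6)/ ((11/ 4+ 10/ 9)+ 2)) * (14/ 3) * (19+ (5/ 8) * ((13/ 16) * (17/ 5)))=1949955/ 18568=105.02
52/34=26/17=1.53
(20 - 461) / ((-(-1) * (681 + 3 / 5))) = -735 / 1136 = -0.65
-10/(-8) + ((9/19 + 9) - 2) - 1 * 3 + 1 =511/76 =6.72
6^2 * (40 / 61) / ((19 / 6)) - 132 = -144348 / 1159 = -124.55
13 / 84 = 0.15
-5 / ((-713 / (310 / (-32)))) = -25 / 368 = -0.07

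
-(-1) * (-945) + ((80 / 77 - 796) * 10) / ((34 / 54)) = -17764245 / 1309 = -13570.85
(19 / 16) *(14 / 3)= 133 / 24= 5.54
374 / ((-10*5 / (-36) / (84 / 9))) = 62832 / 25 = 2513.28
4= 4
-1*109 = -109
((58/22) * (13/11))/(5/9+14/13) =44109/23111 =1.91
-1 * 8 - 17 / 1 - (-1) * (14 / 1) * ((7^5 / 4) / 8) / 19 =362.00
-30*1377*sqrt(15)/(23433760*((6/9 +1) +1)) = -12393*sqrt(15)/18747008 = -0.00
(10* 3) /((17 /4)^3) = 1920 /4913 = 0.39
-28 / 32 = -0.88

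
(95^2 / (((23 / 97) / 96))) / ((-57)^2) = 77600 / 69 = 1124.64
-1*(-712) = 712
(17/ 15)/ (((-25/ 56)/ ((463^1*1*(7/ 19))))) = -3085432/ 7125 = -433.04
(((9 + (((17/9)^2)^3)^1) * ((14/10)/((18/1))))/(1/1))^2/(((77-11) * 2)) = 0.14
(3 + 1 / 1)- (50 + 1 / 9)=-415 / 9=-46.11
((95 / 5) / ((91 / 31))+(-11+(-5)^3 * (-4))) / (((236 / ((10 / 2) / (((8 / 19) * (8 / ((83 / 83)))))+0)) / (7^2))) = 936985 / 6136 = 152.70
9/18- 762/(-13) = 1537/26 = 59.12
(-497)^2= 247009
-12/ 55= -0.22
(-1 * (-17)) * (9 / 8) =153 / 8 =19.12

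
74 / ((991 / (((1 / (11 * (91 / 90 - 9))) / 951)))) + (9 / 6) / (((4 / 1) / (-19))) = -141621569271 / 19876708984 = -7.13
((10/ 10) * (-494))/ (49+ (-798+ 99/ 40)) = 1520/ 2297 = 0.66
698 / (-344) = -2.03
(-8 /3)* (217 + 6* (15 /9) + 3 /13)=-23632 /39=-605.95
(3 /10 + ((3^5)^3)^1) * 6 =430467219 /5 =86093443.80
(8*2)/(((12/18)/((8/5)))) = 192/5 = 38.40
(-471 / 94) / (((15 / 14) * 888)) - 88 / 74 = -249259 / 208680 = -1.19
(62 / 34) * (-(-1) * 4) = 124 / 17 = 7.29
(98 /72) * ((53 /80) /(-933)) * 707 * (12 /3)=-1836079 /671760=-2.73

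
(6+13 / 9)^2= 4489 / 81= 55.42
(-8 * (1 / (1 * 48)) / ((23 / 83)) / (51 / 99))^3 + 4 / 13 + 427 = 425.72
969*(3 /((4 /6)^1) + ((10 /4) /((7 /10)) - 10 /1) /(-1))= 148257 /14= 10589.79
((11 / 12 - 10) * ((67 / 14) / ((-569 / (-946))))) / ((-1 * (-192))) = -3454319 / 9176832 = -0.38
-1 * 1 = -1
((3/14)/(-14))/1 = -3/196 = -0.02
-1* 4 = -4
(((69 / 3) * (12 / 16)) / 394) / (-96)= -0.00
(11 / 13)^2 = 121 / 169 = 0.72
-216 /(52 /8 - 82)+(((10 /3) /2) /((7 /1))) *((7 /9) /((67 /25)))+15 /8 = 10500289 /2185272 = 4.81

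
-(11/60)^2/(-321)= 0.00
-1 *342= -342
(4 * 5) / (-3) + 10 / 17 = -6.08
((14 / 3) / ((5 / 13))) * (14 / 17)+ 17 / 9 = 9089 / 765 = 11.88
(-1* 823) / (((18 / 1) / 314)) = -14356.78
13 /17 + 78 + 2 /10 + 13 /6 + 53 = 68407 /510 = 134.13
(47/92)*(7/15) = 329/1380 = 0.24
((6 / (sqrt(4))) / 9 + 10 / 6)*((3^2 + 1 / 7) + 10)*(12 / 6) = 536 / 7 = 76.57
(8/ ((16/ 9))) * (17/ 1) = 153/ 2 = 76.50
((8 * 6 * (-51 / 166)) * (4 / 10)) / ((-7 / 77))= 26928 / 415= 64.89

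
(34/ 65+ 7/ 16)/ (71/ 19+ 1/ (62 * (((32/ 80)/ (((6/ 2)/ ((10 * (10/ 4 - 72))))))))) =81789129/ 318161740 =0.26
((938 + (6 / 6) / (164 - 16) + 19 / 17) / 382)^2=5582998688569 / 923736276544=6.04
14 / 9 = 1.56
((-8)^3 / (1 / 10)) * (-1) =5120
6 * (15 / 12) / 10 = 3 / 4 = 0.75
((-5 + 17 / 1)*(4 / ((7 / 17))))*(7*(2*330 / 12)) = 44880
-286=-286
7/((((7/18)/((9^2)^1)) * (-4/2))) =-729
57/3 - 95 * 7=-646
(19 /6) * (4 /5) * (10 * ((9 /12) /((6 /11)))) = 209 /6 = 34.83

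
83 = 83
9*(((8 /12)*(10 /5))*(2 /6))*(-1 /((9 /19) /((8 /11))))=-608 /99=-6.14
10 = 10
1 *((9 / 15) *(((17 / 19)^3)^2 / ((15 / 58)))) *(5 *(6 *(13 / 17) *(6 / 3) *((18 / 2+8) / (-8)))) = -27299590539 / 235229405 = -116.06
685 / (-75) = -137 / 15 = -9.13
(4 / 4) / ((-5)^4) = 1 / 625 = 0.00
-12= -12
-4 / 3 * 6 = -8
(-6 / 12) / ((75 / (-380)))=38 / 15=2.53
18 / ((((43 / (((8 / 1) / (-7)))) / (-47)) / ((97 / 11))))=656496 / 3311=198.28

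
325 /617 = 0.53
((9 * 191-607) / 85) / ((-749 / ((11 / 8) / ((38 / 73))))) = -111617 / 2419270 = -0.05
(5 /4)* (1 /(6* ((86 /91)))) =455 /2064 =0.22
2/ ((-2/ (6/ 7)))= -6/ 7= -0.86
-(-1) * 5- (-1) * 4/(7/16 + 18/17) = 3123/407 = 7.67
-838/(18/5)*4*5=-41900/9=-4655.56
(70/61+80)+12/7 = 35382/427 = 82.86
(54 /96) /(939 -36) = 0.00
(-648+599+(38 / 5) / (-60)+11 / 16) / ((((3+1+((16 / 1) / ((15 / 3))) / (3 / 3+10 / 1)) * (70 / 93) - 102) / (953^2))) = 18001889409163 / 40416800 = 445406.10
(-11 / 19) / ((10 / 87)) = -957 / 190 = -5.04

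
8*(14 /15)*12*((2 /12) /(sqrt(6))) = 112*sqrt(6) /45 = 6.10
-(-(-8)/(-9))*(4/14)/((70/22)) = 176/2205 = 0.08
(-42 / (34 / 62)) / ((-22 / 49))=31899 / 187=170.58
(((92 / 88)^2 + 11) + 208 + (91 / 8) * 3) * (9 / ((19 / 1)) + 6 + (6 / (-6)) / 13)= 97202785 / 59774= 1626.17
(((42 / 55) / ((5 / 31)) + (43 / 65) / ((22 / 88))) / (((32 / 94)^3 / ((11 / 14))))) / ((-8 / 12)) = -4109210517 / 18636800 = -220.49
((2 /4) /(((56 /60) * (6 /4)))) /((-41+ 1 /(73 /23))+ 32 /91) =-4745 /535868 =-0.01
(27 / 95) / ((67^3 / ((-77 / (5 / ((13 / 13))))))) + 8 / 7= 1142884847 / 1000036975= 1.14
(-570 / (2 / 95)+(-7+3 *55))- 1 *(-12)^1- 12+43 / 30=-807467 / 30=-26915.57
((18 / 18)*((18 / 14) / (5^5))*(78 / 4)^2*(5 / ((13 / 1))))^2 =1108809 / 306250000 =0.00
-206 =-206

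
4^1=4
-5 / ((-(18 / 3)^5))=5 / 7776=0.00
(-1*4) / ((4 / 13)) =-13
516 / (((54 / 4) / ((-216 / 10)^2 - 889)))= -3632984 / 225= -16146.60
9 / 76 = 0.12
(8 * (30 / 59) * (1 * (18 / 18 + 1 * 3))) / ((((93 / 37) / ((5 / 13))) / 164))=9708800 / 23777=408.33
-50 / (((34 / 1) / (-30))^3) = 168750 / 4913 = 34.35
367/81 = 4.53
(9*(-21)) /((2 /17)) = -3213 /2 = -1606.50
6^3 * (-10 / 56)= -270 / 7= -38.57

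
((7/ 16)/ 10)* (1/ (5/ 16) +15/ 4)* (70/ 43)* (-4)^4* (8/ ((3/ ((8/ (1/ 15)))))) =1743616/ 43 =40549.21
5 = 5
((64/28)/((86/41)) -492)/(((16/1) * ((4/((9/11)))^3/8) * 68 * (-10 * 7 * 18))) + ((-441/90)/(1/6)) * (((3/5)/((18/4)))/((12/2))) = -0.65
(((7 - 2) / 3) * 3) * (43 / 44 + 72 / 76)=8045 / 836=9.62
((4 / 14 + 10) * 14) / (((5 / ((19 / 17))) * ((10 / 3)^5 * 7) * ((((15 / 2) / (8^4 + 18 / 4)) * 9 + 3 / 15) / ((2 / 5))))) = 340776153 / 16503812500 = 0.02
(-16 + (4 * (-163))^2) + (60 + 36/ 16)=1700601/ 4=425150.25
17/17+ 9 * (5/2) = 47/2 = 23.50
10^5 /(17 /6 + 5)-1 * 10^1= 12755.96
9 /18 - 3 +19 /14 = -8 /7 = -1.14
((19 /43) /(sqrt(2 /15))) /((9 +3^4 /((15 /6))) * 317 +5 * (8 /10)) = 95 * sqrt(30) /5644954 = 0.00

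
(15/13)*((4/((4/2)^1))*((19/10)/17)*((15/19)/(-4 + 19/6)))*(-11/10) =297/1105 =0.27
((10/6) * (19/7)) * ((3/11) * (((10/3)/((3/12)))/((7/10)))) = 38000/1617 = 23.50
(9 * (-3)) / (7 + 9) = -27 / 16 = -1.69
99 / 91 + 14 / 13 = 197 / 91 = 2.16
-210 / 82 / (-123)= 35 / 1681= 0.02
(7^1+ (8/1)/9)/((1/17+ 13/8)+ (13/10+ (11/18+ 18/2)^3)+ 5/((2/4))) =1955340/223271143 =0.01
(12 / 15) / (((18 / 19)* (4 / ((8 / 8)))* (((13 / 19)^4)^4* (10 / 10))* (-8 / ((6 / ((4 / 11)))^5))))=-23830788163493704774886871003 / 1703466519508940392960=-13989584.12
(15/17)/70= 3/238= 0.01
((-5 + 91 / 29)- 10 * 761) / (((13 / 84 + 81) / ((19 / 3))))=-117435808 / 197693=-594.03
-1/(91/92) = -92/91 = -1.01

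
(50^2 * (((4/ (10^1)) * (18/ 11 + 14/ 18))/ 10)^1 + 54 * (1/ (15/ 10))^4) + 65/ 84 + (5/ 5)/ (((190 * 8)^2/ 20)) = 20242368133/ 80055360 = 252.85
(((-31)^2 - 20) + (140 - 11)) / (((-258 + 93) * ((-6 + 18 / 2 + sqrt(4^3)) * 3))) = -214 / 1089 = -0.20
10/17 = 0.59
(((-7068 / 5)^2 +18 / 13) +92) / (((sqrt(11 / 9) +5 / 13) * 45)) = -324733231 / 20425 +4221532003 * sqrt(11) / 306375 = 29800.86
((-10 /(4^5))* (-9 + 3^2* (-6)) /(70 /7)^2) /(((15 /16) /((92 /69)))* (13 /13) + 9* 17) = 7 /174880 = 0.00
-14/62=-7/31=-0.23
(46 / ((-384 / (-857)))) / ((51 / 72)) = 19711 / 136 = 144.93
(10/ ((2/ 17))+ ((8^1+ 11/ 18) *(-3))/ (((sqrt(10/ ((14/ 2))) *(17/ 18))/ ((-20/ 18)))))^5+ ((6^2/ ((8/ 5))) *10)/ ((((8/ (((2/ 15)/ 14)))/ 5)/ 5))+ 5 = 323113795034234375 *sqrt(70)/ 345025251+ 191331666576834215/ 22285368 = 16420792802.51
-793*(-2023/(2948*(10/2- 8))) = -1604239/8844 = -181.39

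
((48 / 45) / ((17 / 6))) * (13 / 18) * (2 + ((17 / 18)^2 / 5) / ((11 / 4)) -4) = -1793168 / 3408075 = -0.53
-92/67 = -1.37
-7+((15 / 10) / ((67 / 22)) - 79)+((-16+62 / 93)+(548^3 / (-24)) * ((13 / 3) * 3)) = -17917207973 / 201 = -89140338.17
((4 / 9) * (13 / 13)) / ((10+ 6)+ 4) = 0.02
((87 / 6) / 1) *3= 43.50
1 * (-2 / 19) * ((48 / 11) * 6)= -576 / 209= -2.76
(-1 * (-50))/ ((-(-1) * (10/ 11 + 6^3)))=275/ 1193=0.23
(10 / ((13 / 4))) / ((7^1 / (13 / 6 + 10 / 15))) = 340 / 273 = 1.25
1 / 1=1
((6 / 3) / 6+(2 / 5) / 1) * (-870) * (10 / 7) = -6380 / 7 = -911.43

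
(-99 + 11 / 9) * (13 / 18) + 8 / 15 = -70.08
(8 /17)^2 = 64 /289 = 0.22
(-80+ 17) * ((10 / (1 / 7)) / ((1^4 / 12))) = -52920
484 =484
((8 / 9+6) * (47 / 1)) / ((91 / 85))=247690 / 819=302.43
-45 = -45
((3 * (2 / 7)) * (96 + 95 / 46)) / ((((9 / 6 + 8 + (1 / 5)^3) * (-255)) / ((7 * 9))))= -2029950 / 929407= -2.18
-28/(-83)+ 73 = 6087/83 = 73.34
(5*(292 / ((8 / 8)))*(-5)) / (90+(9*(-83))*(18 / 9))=1825 / 351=5.20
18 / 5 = 3.60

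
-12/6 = -2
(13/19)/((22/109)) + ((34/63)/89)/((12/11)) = 11937220/3515589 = 3.40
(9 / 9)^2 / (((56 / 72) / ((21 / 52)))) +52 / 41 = 3811 / 2132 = 1.79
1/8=0.12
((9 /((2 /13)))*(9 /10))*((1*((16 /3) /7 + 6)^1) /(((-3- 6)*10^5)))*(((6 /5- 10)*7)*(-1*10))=-30459 /125000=-0.24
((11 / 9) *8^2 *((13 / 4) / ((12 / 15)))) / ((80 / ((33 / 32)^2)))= 17303 / 4096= 4.22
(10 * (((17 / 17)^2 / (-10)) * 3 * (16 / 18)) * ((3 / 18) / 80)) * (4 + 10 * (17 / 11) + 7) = -97 / 660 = -0.15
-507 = -507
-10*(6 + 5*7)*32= -13120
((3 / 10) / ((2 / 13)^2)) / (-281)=-507 / 11240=-0.05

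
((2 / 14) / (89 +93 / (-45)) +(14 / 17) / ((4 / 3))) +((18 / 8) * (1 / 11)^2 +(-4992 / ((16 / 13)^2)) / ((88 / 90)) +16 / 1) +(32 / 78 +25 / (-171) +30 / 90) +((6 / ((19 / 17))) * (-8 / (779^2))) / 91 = -1516669203960971366 / 452310088100013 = -3353.16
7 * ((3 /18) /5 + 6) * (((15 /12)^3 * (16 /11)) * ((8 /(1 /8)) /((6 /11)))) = 126700 /9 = 14077.78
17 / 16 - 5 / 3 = -0.60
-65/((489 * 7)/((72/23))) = -1560/26243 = -0.06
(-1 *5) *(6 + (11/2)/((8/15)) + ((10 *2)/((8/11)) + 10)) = -4305/16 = -269.06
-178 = -178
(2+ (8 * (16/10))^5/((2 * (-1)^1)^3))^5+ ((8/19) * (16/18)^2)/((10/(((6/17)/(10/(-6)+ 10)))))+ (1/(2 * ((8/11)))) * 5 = -2025411677838570171247645790988215960812517791/13861656188964843750000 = -146116138665377128027944.40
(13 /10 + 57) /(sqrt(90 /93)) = 583*sqrt(930) /300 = 59.26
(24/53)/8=3/53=0.06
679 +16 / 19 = 12917 / 19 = 679.84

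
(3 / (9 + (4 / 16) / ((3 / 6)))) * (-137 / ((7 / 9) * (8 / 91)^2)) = -4375917 / 608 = -7197.23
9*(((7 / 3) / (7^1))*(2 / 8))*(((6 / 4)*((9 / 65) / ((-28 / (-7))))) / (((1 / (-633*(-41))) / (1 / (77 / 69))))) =145051317 / 160160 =905.67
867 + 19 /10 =8689 /10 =868.90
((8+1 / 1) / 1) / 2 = 9 / 2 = 4.50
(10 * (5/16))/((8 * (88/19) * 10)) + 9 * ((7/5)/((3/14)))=58.81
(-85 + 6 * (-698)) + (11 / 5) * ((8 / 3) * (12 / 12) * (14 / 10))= -319859 / 75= -4264.79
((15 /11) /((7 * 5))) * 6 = 0.23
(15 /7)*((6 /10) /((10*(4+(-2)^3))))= -9 /280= -0.03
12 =12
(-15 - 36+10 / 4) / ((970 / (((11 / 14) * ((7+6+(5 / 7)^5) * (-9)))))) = 2742498 / 588245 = 4.66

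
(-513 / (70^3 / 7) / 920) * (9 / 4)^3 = -373977 / 2885120000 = -0.00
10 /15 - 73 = -217 /3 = -72.33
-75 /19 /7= -75 /133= -0.56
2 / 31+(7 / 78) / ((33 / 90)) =1371 / 4433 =0.31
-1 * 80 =-80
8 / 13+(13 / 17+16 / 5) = 4.58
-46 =-46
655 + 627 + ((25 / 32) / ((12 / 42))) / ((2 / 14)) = 83273 / 64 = 1301.14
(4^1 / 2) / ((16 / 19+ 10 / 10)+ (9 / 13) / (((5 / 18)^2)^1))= 12350 / 66779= 0.18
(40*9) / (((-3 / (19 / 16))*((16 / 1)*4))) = -285 / 128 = -2.23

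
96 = 96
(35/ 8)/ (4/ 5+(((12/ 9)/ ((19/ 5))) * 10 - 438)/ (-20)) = 9975/ 51356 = 0.19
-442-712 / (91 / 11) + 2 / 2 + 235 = -26578 / 91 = -292.07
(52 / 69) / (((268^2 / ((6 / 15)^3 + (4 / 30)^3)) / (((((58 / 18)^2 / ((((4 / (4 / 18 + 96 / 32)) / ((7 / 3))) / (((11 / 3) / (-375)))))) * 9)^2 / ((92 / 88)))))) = 3530234177679209 / 1796875144998064453125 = 0.00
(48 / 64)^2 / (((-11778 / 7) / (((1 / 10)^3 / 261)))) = -7 / 5464992000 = -0.00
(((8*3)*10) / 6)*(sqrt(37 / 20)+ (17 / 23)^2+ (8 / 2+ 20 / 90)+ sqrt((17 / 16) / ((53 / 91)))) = 10*sqrt(81991) / 53+ 4*sqrt(185)+ 908120 / 4761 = 299.17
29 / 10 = 2.90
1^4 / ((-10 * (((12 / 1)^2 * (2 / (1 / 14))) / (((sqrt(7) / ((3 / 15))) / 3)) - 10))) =-0.00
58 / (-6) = -29 / 3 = -9.67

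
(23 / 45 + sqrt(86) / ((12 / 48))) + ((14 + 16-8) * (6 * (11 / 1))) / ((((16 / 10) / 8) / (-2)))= -653377 / 45 + 4 * sqrt(86)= -14482.39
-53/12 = -4.42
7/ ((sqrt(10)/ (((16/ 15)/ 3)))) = 56*sqrt(10)/ 225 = 0.79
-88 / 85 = -1.04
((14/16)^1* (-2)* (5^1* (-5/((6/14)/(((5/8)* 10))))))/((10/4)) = 6125/24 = 255.21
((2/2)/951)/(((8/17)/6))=17/1268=0.01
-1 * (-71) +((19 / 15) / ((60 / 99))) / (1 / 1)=7309 / 100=73.09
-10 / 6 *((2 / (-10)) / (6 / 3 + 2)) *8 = 2 / 3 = 0.67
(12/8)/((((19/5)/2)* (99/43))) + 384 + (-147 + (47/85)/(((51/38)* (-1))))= 214662956/906015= 236.93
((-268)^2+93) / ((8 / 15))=1078755 / 8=134844.38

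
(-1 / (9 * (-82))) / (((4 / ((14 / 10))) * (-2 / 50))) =-35 / 2952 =-0.01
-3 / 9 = -1 / 3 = -0.33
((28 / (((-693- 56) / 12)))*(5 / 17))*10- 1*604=-605.32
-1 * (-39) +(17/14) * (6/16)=4419/112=39.46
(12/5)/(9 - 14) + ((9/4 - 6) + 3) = -123/100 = -1.23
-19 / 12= -1.58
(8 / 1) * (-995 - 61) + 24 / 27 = -76024 / 9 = -8447.11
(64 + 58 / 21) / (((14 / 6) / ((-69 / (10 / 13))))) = -628797 / 245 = -2566.52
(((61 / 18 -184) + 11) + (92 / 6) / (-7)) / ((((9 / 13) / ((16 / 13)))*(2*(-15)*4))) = 21647 / 8505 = 2.55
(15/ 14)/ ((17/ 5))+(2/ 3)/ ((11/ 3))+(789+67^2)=5278.50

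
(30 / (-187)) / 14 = -15 / 1309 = -0.01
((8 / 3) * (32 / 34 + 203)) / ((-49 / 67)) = -1858312 / 2499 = -743.62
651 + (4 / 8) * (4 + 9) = 1315 / 2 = 657.50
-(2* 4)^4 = -4096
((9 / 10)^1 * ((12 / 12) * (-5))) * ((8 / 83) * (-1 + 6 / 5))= -36 / 415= -0.09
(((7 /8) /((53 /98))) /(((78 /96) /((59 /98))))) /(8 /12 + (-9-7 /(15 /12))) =-12390 /144001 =-0.09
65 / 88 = 0.74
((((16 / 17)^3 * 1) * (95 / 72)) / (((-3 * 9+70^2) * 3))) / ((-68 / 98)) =-1191680 / 10988941491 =-0.00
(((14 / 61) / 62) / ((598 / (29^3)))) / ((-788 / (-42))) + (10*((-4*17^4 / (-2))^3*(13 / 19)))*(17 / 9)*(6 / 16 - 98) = -448042589656429115902970367827 / 76187731932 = -5880770805151694640.99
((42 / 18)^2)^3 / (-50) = -117649 / 36450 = -3.23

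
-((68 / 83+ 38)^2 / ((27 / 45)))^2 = -299364048579600 / 47458321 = -6307935.94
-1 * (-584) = 584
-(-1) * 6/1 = 6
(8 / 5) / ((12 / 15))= 2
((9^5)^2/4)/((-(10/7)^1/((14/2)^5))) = -410216697993249/40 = -10255417449831.22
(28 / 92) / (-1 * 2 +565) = 7 / 12949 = 0.00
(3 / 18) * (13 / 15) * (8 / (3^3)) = 52 / 1215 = 0.04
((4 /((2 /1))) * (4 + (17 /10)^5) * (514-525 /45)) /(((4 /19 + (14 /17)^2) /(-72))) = -45177606072027 /30500000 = -1481232.99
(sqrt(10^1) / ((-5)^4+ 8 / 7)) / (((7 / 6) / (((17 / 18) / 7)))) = 17 * sqrt(10) / 92043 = 0.00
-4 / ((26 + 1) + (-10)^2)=-4 / 127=-0.03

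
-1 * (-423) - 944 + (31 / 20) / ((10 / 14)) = -51883 / 100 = -518.83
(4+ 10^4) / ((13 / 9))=90036 / 13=6925.85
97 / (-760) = -97 / 760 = -0.13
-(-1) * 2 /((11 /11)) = 2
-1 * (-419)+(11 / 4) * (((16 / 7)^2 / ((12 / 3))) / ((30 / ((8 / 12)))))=924071 / 2205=419.08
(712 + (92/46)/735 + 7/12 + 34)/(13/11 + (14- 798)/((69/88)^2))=-38317469091/65387915740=-0.59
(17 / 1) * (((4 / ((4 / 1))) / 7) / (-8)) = -17 / 56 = -0.30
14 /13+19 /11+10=1831 /143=12.80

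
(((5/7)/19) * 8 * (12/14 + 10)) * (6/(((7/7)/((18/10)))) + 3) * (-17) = -37536/49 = -766.04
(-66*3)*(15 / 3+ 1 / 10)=-5049 / 5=-1009.80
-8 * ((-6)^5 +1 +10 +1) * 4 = 248448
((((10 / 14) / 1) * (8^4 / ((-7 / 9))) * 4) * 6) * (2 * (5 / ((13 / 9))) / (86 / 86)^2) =-398131200 / 637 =-625009.73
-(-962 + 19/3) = 2867/3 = 955.67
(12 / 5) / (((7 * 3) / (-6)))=-24 / 35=-0.69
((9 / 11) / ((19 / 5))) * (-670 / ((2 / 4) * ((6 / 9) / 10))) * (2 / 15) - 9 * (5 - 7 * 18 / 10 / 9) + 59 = -575203 / 1045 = -550.43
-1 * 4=-4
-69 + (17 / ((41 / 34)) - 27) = -3358 / 41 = -81.90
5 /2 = 2.50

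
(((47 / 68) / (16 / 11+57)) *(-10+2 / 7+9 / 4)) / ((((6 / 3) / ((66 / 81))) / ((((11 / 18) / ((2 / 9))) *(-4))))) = 13074413 / 33055344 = 0.40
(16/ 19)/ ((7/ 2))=32/ 133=0.24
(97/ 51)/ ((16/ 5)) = 485/ 816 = 0.59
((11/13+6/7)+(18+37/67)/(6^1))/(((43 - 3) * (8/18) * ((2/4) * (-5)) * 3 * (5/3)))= -526269/24388000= -0.02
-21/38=-0.55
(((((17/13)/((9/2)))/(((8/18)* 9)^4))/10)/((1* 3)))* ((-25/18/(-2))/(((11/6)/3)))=85/1976832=0.00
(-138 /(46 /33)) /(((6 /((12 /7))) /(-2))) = 396 /7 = 56.57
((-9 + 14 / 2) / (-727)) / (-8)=-1 / 2908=-0.00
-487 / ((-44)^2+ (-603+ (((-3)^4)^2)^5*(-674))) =487 / 8194266519404370010541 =0.00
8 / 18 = 4 / 9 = 0.44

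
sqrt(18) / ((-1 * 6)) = -sqrt(2) / 2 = -0.71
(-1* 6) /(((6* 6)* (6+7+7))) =-1 /120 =-0.01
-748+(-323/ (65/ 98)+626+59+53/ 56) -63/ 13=-2016139/ 3640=-553.88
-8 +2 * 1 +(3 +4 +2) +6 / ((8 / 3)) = 21 / 4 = 5.25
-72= -72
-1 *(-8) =8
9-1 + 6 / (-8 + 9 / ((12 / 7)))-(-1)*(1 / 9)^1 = 5.93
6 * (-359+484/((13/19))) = 27174/13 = 2090.31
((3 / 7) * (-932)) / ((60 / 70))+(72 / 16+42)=-839 / 2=-419.50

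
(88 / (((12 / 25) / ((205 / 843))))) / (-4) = -56375 / 5058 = -11.15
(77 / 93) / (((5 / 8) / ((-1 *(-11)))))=6776 / 465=14.57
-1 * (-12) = 12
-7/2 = -3.50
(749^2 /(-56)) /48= -80143 /384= -208.71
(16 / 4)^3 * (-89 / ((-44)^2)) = -356 / 121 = -2.94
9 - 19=-10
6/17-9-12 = -351/17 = -20.65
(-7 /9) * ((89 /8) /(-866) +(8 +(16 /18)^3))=-307204457 /45454608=-6.76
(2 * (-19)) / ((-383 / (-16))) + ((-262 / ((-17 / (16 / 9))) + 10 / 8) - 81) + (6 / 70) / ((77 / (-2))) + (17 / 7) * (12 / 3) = -27937893031 / 631697220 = -44.23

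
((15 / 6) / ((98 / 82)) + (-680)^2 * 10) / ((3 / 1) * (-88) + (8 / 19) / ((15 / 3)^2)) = -215247297375 / 12288416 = -17516.28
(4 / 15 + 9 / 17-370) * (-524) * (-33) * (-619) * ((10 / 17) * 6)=4030903051824 / 289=13947761425.00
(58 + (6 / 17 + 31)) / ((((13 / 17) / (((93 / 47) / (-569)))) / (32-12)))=-2825340 / 347659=-8.13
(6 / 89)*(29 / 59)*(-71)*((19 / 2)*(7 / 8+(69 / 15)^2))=-517218741 / 1050200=-492.50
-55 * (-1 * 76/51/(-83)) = -4180/4233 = -0.99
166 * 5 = 830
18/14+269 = 1892/7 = 270.29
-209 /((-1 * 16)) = 209 /16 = 13.06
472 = 472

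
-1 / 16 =-0.06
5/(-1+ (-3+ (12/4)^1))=-5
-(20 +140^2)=-19620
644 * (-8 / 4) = -1288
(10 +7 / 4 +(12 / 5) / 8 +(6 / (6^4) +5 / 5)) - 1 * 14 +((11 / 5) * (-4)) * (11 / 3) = -35869 / 1080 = -33.21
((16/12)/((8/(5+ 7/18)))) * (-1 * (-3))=97/36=2.69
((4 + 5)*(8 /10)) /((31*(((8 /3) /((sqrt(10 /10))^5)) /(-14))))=-189 /155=-1.22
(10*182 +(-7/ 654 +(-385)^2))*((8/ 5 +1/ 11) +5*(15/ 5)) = 15013801719/ 5995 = 2504387.28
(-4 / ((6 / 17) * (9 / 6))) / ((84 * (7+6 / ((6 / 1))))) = -17 / 1512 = -0.01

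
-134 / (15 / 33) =-1474 / 5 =-294.80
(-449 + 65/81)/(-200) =4538/2025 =2.24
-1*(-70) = 70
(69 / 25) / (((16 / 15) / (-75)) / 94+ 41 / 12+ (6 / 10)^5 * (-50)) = -5.85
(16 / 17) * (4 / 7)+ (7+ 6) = 1611 / 119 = 13.54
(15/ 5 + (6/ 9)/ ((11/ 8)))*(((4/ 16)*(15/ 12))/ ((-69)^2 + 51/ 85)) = 2875/ 12570624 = 0.00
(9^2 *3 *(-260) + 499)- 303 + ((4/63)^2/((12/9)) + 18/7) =-83324426/1323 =-62981.43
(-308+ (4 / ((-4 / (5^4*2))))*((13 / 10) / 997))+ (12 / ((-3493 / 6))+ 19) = -1012196478 / 3482521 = -290.65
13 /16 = 0.81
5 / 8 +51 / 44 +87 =7813 / 88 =88.78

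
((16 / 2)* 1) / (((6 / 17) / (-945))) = -21420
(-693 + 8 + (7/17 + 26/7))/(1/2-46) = 14.96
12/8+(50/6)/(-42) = 82/63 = 1.30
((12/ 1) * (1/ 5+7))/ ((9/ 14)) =672/ 5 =134.40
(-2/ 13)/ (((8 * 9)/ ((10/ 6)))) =-5/ 1404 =-0.00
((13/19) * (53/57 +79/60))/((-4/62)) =-1032083/43320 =-23.82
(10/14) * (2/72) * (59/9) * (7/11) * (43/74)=12685/263736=0.05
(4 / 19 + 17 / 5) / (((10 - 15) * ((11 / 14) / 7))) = -33614 / 5225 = -6.43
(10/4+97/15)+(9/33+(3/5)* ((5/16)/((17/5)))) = 417139/44880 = 9.29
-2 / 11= -0.18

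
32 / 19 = 1.68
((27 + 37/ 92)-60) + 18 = -1343/ 92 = -14.60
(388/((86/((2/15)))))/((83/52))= 0.38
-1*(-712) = 712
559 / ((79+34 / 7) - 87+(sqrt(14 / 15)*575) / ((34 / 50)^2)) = 10784983209 / 8859656160629+568962428125*sqrt(210) / 17719312321258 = 0.47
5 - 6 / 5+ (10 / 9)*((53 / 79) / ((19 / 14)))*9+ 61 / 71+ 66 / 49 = 285889376 / 26109895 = 10.95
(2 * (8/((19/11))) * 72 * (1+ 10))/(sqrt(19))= 139392 * sqrt(19)/361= 1683.09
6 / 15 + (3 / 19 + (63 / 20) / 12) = 1247 / 1520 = 0.82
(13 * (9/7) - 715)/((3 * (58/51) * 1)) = -41548/203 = -204.67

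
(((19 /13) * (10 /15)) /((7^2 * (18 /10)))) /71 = 190 /1221129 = 0.00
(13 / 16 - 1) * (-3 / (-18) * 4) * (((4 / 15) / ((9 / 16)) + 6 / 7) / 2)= -629 / 7560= -0.08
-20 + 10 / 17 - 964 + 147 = -14219 / 17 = -836.41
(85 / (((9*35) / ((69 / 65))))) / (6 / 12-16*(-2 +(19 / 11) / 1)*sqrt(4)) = 8602 / 277095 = 0.03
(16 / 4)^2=16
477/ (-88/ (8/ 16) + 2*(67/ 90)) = -21465/ 7853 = -2.73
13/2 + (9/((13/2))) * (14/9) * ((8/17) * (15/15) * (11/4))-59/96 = 184001/21216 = 8.67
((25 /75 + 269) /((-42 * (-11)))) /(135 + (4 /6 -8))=404 /88473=0.00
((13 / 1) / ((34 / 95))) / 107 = 1235 / 3638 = 0.34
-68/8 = -8.50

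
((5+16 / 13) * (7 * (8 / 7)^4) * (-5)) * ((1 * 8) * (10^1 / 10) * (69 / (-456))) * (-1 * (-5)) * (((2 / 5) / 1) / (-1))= -76308480 / 84721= -900.70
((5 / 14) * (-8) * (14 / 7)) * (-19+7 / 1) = 480 / 7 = 68.57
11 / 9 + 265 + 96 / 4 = 2612 / 9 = 290.22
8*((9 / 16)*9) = 81 / 2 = 40.50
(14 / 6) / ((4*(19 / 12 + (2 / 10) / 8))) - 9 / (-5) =2.16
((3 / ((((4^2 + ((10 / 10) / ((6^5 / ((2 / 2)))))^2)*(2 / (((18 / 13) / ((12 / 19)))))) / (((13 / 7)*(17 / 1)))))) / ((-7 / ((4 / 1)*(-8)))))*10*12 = 168744166686720 / 47405482033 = 3559.59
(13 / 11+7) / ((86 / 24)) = 1080 / 473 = 2.28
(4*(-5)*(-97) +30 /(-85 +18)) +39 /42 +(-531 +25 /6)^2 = 4718974027 /16884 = 279493.84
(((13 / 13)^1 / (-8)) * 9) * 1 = -9 / 8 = -1.12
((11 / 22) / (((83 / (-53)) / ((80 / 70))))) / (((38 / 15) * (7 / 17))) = -27030 / 77273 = -0.35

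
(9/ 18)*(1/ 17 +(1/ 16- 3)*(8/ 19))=-761/ 1292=-0.59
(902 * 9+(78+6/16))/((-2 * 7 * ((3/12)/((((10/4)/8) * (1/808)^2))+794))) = -29805/26629792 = -0.00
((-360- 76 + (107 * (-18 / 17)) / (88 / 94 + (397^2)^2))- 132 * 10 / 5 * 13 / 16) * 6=-77465326855070433 / 19847636908667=-3903.00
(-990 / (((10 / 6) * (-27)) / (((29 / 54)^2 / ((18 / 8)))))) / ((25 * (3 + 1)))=9251 / 328050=0.03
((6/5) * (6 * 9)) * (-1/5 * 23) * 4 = -29808/25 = -1192.32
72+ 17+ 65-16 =138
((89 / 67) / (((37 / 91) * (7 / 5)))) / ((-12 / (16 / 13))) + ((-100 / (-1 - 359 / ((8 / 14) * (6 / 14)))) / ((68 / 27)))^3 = -47696976248947246780 / 199298767313042136687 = -0.24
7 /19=0.37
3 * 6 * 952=17136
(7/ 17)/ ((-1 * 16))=-7/ 272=-0.03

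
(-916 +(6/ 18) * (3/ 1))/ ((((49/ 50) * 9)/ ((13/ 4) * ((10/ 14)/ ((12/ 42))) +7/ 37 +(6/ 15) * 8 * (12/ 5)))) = -36098885/ 21756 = -1659.26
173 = 173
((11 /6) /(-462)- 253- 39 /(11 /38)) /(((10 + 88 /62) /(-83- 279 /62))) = 2970.96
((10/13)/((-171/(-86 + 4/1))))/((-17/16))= -13120/37791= -0.35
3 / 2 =1.50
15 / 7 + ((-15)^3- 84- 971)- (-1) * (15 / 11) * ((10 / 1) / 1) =-339895 / 77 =-4414.22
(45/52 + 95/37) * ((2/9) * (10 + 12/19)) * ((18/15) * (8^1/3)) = 2134736/82251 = 25.95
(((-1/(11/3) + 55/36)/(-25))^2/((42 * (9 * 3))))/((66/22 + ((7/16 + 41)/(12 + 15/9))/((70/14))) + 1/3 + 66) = 1446767/45529538447250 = 0.00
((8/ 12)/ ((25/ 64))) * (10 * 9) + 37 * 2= 1138/ 5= 227.60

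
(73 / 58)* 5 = 365 / 58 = 6.29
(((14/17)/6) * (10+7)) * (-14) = -98/3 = -32.67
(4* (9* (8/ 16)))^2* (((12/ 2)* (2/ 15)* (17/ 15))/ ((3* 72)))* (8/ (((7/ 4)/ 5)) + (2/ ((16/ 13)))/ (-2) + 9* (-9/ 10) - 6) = 75633/ 7000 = 10.80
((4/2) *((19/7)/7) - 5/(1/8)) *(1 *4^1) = -7688/49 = -156.90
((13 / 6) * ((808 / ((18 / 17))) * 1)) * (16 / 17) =42016 / 27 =1556.15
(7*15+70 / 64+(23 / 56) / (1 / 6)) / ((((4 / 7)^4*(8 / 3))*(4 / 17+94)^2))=2410471259 / 56063950848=0.04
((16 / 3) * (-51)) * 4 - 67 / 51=-55555 / 51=-1089.31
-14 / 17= -0.82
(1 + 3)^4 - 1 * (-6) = 262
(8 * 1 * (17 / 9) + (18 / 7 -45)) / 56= -1721 / 3528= -0.49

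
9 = 9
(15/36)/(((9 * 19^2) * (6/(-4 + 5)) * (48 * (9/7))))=35/101056896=0.00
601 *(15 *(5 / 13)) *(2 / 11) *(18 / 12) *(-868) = -117375300 / 143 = -820806.29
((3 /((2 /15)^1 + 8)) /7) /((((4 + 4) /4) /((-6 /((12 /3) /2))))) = -135 /1708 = -0.08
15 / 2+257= 529 / 2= 264.50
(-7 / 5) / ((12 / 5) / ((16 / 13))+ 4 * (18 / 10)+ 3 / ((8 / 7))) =-56 / 471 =-0.12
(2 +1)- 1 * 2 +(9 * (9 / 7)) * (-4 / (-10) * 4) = 683 / 35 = 19.51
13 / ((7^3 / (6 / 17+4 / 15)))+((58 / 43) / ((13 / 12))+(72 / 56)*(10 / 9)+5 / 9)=477100853 / 146678805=3.25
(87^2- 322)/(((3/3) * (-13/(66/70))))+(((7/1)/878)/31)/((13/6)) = -250354248/476315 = -525.61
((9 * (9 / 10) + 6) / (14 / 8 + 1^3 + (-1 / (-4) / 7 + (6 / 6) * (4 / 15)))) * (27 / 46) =79947 / 29486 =2.71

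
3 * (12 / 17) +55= 971 / 17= 57.12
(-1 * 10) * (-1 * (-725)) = -7250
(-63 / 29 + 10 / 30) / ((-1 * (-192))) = -5 / 522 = -0.01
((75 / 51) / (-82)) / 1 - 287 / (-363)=391003 / 506022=0.77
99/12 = 33/4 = 8.25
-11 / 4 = -2.75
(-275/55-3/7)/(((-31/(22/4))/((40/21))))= 8360/4557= 1.83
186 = 186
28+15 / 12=29.25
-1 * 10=-10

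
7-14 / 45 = 301 / 45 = 6.69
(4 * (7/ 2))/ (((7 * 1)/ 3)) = 6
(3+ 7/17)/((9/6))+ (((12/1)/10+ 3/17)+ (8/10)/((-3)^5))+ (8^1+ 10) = 447133/20655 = 21.65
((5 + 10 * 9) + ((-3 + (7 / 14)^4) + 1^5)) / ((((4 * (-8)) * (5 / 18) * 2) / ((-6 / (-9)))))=-4467 / 1280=-3.49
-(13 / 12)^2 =-169 / 144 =-1.17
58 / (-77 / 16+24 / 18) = -2784 / 167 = -16.67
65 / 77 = 0.84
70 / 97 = 0.72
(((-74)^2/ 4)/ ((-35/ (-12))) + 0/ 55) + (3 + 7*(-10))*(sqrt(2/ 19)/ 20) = 16428/ 35 - 67*sqrt(38)/ 380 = 468.28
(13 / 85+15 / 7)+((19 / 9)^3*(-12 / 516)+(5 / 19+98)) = 35558324198 / 354377835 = 100.34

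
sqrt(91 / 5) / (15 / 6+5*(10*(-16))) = -2*sqrt(455) / 7975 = -0.01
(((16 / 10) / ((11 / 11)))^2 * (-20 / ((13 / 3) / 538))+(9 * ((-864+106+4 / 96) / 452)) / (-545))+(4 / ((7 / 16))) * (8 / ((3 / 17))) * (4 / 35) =-23761040174357 / 3766045920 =-6309.28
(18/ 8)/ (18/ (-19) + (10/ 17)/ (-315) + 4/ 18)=-183141/ 59176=-3.09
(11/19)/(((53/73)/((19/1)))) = 803/53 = 15.15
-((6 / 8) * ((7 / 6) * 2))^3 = -343 / 64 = -5.36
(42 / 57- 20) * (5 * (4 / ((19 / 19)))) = -7320 / 19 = -385.26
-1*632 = -632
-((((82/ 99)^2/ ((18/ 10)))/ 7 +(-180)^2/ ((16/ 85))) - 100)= -106219106195/ 617463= -172025.05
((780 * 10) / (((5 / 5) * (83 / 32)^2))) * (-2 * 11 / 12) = -14643200 / 6889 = -2125.59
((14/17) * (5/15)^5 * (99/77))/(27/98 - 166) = -196/7454619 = -0.00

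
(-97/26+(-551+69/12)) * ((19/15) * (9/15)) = -417.23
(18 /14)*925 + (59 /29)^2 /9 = 63036292 /52983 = 1189.75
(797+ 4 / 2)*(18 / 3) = 4794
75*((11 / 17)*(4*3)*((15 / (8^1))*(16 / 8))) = 37125 / 17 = 2183.82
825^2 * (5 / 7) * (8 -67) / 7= -200784375 / 49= -4097640.31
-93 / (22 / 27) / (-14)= 2511 / 308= 8.15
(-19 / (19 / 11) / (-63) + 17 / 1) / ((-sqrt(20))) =-541 * sqrt(5) / 315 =-3.84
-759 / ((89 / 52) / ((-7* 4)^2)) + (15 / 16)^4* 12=-506955153333 / 1458176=-347663.90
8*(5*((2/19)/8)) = 10/19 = 0.53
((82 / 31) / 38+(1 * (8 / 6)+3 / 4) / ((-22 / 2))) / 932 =-9313 / 72461136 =-0.00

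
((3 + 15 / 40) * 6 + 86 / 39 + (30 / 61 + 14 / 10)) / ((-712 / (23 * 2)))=-26643821 / 16938480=-1.57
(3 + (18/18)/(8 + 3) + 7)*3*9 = 2997/11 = 272.45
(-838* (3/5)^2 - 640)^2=554225764/625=886761.22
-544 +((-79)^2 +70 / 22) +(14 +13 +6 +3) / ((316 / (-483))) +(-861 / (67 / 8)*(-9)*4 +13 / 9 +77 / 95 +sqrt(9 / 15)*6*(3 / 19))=9349.16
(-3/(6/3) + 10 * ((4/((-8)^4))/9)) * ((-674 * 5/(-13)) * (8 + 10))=-11638295/1664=-6994.17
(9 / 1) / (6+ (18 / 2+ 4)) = 9 / 19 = 0.47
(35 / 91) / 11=5 / 143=0.03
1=1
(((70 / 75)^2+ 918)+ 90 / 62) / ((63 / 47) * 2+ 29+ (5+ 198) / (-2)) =-603409594 / 45776925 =-13.18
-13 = -13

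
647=647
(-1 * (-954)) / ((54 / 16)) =282.67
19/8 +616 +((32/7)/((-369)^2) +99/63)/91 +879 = 1039005240727/693876456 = 1497.39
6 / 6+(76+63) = 140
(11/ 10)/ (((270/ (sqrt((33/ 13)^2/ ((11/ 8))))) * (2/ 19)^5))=27237089 * sqrt(22)/ 187200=682.44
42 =42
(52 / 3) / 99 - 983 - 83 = -316550 / 297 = -1065.82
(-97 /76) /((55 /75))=-1455 /836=-1.74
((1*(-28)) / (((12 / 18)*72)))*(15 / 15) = -7 / 12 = -0.58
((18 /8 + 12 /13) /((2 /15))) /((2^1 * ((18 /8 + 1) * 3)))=825 /676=1.22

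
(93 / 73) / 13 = 93 / 949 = 0.10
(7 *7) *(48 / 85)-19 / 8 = 17201 / 680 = 25.30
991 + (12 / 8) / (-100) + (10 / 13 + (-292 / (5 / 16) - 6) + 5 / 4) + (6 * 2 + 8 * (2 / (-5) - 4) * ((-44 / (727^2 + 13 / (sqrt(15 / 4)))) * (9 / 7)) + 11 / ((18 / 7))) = 47279443516985322547 / 686345514626608200 - 1812096 * sqrt(15) / 146655024492865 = 68.89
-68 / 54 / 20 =-17 / 270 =-0.06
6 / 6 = 1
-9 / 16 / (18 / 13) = -0.41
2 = 2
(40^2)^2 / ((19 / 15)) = 38400000 / 19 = 2021052.63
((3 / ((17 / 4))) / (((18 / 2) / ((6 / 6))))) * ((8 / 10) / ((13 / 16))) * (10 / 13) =512 / 8619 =0.06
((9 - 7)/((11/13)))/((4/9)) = 5.32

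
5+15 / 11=70 / 11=6.36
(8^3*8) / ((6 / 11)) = 22528 / 3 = 7509.33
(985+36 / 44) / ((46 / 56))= 303632 / 253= 1200.13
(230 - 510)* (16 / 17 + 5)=-28280 / 17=-1663.53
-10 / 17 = -0.59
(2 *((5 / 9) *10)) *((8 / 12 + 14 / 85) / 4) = 1060 / 459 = 2.31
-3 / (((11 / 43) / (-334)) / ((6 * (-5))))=-117507.27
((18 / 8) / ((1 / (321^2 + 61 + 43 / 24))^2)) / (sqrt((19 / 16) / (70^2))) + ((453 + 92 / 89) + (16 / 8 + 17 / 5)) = 204448 / 445 + 214308699817835 * sqrt(19) / 608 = 1536430864320.51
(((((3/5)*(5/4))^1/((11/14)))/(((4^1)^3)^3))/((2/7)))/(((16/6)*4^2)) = 441/1476395008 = 0.00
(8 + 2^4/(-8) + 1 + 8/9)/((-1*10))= -71/90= -0.79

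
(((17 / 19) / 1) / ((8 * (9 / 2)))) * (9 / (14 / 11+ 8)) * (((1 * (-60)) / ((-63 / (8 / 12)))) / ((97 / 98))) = 770 / 49761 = 0.02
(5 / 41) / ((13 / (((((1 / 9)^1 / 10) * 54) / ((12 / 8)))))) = 2 / 533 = 0.00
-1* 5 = -5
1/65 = 0.02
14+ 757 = 771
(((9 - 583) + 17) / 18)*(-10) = 2785 / 9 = 309.44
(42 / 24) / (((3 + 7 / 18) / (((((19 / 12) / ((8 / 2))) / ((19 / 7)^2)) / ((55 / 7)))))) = 0.00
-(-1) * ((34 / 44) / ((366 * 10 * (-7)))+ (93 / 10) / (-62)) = -84563 / 563640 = -0.15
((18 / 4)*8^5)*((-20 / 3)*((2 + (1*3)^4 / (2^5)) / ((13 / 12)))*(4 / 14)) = -106905600 / 91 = -1174786.81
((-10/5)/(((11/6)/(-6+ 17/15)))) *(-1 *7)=-37.16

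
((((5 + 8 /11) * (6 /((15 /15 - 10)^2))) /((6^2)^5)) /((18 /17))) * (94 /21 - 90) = -7633 /13468840704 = -0.00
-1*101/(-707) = 0.14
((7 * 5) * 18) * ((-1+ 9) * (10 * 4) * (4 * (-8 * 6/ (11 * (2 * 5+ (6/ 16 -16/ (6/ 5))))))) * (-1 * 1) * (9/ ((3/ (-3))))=8360755200/ 781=10705192.32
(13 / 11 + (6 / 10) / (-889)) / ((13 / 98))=8.90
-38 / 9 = -4.22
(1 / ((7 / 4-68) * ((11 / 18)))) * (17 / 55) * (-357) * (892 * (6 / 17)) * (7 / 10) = 481487328 / 801625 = 600.64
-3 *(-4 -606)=1830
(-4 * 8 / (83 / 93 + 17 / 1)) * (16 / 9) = -124 / 39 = -3.18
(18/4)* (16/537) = 24/179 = 0.13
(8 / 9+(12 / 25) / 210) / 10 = 3509 / 39375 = 0.09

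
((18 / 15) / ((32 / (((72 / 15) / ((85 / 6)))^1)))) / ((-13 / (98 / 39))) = -882 / 359125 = -0.00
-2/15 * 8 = -16/15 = -1.07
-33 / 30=-11 / 10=-1.10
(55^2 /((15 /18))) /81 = 44.81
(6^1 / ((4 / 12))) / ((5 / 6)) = 108 / 5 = 21.60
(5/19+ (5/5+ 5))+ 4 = 195/19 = 10.26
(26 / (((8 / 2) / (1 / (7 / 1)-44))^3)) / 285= -376147759 / 3128160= -120.25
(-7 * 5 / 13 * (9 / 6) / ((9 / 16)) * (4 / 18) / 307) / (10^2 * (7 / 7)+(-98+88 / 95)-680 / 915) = -231800 / 97376409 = -0.00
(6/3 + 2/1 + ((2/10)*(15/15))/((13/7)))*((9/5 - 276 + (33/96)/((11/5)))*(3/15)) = -225.14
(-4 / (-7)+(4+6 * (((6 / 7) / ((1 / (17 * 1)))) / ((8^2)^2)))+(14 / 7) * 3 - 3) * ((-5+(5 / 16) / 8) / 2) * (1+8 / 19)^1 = -133302375 / 4980736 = -26.76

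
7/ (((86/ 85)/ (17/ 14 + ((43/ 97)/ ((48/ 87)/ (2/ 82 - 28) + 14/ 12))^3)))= 194941503159069378681721/ 22150858425994109164700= 8.80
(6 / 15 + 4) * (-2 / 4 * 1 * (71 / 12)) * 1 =-781 / 60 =-13.02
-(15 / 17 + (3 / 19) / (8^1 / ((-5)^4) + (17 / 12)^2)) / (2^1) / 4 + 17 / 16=885344617 / 939423536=0.94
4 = 4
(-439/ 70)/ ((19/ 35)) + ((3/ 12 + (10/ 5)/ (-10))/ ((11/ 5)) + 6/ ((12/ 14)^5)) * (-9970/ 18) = -17569475443/ 2437776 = -7207.17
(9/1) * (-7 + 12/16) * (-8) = 450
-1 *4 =-4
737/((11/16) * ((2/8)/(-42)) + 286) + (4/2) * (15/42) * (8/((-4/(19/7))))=-4453826/3424463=-1.30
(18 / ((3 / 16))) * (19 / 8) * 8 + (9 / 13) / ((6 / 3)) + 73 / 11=523661 / 286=1830.98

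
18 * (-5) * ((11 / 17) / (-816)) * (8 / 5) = 33 / 289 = 0.11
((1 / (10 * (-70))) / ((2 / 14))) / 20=-0.00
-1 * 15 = -15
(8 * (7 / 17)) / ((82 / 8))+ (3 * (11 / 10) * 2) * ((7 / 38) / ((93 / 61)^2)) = 322402829 / 381795690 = 0.84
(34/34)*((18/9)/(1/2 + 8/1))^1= 4/17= 0.24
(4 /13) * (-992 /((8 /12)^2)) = -8928 /13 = -686.77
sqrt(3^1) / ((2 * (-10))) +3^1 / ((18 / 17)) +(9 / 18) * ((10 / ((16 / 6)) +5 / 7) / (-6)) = 827 / 336 - sqrt(3) / 20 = 2.37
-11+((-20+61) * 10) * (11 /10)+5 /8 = 3525 /8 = 440.62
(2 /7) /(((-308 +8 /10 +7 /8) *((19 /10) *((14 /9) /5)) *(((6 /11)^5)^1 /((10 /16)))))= -0.02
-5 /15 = -1 /3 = -0.33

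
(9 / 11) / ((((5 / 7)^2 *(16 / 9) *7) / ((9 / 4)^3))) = 413343 / 281600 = 1.47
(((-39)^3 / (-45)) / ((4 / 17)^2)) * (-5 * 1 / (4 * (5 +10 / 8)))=-1904799 / 400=-4762.00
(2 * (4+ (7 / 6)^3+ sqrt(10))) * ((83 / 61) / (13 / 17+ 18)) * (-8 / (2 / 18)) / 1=-3406154 / 58377 - 203184 * sqrt(10) / 19459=-91.37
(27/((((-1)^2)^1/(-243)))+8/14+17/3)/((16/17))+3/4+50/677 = -792013223/113736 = -6963.61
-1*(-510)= 510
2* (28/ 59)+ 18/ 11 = 1678/ 649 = 2.59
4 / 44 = 1 / 11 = 0.09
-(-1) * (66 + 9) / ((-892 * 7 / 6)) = -225 / 3122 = -0.07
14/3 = 4.67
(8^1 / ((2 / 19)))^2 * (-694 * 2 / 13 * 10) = -80170880 / 13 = -6166990.77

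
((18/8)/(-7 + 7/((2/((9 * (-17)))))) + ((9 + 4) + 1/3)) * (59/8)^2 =302056813/416640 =724.98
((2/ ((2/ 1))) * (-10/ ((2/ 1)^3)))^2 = 25/ 16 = 1.56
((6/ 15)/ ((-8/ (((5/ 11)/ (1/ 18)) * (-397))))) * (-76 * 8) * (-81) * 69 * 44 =24282908352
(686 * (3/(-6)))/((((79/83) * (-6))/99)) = 939477/158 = 5946.06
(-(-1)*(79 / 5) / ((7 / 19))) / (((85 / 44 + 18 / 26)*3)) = 572 / 105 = 5.45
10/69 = 0.14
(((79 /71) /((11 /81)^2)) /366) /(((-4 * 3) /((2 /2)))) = -57591 /4192408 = -0.01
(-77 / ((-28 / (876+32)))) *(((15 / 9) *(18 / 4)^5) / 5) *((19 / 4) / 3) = 311273523 / 128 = 2431824.40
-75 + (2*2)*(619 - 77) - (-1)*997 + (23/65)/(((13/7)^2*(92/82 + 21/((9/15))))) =50270591857/16268785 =3090.00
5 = 5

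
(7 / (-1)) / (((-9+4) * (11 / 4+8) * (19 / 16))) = 0.11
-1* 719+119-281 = -881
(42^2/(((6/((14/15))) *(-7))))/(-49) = 4/5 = 0.80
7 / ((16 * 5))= 0.09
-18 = -18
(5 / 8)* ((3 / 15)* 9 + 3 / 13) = 33 / 26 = 1.27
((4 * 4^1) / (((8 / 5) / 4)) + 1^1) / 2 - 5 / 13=20.12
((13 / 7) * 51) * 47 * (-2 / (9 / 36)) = -249288 / 7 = -35612.57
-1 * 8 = -8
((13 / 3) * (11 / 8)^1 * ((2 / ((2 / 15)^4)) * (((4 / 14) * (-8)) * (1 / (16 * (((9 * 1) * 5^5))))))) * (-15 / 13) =99 / 448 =0.22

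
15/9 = 5/3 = 1.67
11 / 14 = 0.79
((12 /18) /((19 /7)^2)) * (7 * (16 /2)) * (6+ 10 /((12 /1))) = 34.63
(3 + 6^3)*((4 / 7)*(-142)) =-124392 / 7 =-17770.29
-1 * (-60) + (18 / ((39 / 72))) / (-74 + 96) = 8796 / 143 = 61.51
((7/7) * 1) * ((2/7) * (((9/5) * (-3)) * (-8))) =432/35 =12.34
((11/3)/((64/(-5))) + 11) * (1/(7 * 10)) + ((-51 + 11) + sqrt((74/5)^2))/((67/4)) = -1216933/900480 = -1.35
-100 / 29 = -3.45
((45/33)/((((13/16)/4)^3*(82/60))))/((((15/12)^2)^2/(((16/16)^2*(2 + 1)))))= 3623878656/24771175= 146.29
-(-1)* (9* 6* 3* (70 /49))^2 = 2624400 /49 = 53559.18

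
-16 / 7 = -2.29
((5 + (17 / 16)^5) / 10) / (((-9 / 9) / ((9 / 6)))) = -19988211 / 20971520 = -0.95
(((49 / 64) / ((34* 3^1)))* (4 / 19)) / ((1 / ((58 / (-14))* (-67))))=13601 / 31008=0.44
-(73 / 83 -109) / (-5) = -8974 / 415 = -21.62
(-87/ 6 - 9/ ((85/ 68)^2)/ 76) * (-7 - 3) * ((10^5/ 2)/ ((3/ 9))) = 415410000/ 19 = 21863684.21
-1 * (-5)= 5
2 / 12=1 / 6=0.17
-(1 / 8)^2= -1 / 64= -0.02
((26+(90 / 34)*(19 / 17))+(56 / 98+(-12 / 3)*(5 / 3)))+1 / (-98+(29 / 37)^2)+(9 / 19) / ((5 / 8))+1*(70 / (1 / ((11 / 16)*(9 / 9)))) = 44112902697859 / 614935113240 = 71.74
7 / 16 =0.44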